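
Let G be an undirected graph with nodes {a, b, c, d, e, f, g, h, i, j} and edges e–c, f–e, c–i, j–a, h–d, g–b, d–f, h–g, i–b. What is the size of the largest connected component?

8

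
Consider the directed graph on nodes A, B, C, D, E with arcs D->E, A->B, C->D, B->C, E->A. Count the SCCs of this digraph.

{A, B, C, D, E} are all mutually reachable — one SCC of size 5.
That gives 1 strongly connected component.

1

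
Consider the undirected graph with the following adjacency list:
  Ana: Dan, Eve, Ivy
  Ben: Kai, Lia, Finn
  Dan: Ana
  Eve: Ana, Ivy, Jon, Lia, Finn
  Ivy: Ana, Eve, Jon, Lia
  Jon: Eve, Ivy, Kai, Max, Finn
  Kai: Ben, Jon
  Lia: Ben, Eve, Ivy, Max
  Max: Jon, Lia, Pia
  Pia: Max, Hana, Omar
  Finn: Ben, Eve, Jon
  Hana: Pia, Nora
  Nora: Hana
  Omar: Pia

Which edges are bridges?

Ana-Dan, Hana-Nora, Hana-Pia, Max-Pia, Omar-Pia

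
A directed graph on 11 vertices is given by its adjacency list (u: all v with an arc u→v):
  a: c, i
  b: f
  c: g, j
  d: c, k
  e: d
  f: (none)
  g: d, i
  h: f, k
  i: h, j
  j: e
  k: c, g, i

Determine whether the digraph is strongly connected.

No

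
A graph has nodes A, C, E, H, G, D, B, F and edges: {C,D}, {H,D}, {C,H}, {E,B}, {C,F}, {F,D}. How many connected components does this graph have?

4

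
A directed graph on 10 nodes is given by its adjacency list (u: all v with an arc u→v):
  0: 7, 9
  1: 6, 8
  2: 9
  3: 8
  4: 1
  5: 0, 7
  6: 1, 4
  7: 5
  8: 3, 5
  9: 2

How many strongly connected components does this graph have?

{0, 5, 7} are all mutually reachable — one SCC of size 3.
{1, 4, 6} are all mutually reachable — one SCC of size 3.
{3, 8} are all mutually reachable — one SCC of size 2.
{2, 9} are all mutually reachable — one SCC of size 2.
That gives 4 strongly connected components.

4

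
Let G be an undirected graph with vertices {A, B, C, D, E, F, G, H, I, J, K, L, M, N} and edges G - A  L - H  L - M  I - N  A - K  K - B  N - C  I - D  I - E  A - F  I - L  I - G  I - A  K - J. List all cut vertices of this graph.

Removing A increases the component count from 1 to 3, so A is a cut vertex.
Removing I increases the component count from 1 to 5, so I is a cut vertex.
Removing K increases the component count from 1 to 3, so K is a cut vertex.
Likewise L, N are cut vertices.
By contrast removing J leaves 1 component; it is not a cut vertex. No other vertex is a cut vertex either.

A, I, K, L, N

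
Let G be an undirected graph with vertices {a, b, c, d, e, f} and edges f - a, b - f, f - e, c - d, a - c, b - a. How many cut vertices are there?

3

Removing a increases the component count from 1 to 2, so a is a cut vertex.
Removing c increases the component count from 1 to 2, so c is a cut vertex.
Removing f increases the component count from 1 to 2, so f is a cut vertex.
By contrast removing d leaves 1 component; it is not a cut vertex. No other vertex is a cut vertex either.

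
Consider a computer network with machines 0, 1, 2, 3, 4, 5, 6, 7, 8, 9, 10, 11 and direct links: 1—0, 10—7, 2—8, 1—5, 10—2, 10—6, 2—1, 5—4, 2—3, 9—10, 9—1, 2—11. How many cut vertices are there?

Removing 1 increases the component count from 1 to 3, so 1 is a cut vertex.
Removing 2 increases the component count from 1 to 4, so 2 is a cut vertex.
Removing 5 increases the component count from 1 to 2, so 5 is a cut vertex.
Likewise 10 is a cut vertex.
By contrast removing 4 leaves 1 component; it is not a cut vertex. No other vertex is a cut vertex either.

4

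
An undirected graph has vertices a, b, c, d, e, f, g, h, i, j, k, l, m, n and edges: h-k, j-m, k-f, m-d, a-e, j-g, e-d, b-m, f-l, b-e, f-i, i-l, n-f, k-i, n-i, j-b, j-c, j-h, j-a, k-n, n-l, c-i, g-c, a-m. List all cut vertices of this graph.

Removing j increases the component count from 1 to 2, so j is a cut vertex.
By contrast removing g leaves 1 component; it is not a cut vertex. No other vertex is a cut vertex either.

j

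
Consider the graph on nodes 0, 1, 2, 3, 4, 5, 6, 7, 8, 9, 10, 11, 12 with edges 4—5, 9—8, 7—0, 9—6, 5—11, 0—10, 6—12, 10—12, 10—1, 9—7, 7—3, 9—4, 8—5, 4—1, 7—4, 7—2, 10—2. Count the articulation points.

Removing 5 increases the component count from 1 to 2, so 5 is a cut vertex.
Removing 7 increases the component count from 1 to 2, so 7 is a cut vertex.
By contrast removing 2 leaves 1 component; it is not a cut vertex. No other vertex is a cut vertex either.

2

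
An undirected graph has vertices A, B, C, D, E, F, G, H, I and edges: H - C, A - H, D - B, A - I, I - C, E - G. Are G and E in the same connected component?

From G we can reach E, G, which includes E.

Yes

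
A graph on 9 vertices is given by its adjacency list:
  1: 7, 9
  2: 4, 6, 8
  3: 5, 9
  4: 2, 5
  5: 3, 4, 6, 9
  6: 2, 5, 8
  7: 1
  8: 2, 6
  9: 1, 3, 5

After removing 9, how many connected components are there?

With 9 gone, the remaining components are: {1, 7}; {2, 3, 4, 5, 6, 8}.
That is 2 components.

2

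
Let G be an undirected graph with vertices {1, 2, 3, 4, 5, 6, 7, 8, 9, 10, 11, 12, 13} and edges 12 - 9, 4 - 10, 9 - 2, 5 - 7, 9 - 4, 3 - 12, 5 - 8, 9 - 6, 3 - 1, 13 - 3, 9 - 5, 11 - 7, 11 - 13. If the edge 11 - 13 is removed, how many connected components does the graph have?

11 and 13 are still connected via 11-7-5-9-12-3-13, so the component count stays at 1.

1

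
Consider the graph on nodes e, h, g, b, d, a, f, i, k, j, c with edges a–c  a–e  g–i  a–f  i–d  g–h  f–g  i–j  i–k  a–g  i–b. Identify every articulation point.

a, g, i

Removing a increases the component count from 1 to 3, so a is a cut vertex.
Removing g increases the component count from 1 to 3, so g is a cut vertex.
Removing i increases the component count from 1 to 5, so i is a cut vertex.
By contrast removing c leaves 1 component; it is not a cut vertex. No other vertex is a cut vertex either.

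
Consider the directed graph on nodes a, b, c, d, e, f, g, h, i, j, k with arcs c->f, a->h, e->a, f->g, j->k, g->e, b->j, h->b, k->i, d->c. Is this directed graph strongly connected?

No

There is no directed path from h to f, so the graph is not strongly connected.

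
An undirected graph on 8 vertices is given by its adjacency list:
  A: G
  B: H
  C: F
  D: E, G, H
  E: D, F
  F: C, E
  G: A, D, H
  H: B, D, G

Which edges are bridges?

A-G, B-H, C-F, D-E, E-F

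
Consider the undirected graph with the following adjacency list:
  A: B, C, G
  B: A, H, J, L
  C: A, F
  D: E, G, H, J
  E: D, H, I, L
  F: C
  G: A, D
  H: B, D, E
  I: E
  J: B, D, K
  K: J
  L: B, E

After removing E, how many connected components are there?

With E gone, the remaining components are: {I}; {A, B, C, D, F, G, H, J, K, L}.
That is 2 components.

2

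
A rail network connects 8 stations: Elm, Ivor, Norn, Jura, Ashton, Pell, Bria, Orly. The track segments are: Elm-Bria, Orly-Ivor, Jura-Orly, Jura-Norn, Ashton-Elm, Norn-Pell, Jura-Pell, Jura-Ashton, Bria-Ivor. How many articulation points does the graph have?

1

Removing Jura increases the component count from 1 to 2, so Jura is a cut vertex.
By contrast removing Orly leaves 1 component; it is not a cut vertex. No other vertex is a cut vertex either.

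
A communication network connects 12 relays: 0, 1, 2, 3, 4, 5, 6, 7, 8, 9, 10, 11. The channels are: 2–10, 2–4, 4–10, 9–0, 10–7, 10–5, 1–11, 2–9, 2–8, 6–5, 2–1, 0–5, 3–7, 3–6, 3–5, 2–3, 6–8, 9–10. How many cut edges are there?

2

The edges on the cycle 2-4-10-9-2 are not bridges since each lies on that cycle.
But removing 2–1 disconnects 2 from 1; removing 1–11 disconnects 1 from 11 — these are bridges.
That makes 2 bridges.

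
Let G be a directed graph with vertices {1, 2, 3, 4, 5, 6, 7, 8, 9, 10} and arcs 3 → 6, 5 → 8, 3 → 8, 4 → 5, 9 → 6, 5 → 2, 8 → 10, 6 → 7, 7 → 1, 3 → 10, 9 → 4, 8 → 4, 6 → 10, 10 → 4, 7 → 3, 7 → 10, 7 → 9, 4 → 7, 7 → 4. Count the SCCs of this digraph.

{3, 4, 5, 6, 7, 8, 9, 10} are all mutually reachable — one SCC of size 8.
{2} is an SCC by itself.
{1} is an SCC by itself.
That gives 3 strongly connected components.

3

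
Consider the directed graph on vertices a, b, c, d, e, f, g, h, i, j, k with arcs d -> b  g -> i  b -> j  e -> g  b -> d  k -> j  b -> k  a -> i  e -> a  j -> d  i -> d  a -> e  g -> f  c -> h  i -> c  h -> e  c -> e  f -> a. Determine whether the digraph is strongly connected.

No

There is no directed path from j to a, so the graph is not strongly connected.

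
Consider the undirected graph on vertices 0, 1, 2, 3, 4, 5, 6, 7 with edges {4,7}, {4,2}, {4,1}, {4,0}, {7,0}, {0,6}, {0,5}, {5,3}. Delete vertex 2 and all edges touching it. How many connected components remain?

1

With 2 gone, the remaining components are: {0, 1, 3, 4, 5, 6, 7}.
That is 1 component.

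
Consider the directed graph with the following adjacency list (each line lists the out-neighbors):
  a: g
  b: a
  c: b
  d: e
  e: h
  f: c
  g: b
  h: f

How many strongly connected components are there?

6

{a, b, g} are all mutually reachable — one SCC of size 3.
{c} is an SCC by itself.
{d} is an SCC by itself.
{h} is an SCC by itself.
{f} is an SCC by itself.
(and 1 more singleton SCC)
That gives 6 strongly connected components.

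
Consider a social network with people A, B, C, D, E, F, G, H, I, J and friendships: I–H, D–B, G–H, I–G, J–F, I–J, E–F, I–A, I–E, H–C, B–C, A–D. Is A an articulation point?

Deleting A leaves 1 component (was 1) (its neighbors D, I remain connected to each other), so A is not a cut vertex.

No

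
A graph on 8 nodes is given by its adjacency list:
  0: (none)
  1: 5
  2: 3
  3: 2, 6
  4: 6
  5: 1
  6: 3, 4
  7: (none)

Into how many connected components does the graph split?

7 is isolated — a component by itself.
0 is isolated — a component by itself.
Starting from 1 we can reach 1, 5. That is one component of size 2.
Starting from 2 we can reach 2, 3, 4, 6. That is one component of size 4.
Total: 4 components.

4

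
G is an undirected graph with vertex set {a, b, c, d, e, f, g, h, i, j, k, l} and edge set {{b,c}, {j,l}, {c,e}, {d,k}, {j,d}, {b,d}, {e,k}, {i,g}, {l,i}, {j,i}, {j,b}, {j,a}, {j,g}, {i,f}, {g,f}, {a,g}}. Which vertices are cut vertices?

Removing j increases the component count from 2 to 3, so j is a cut vertex.
By contrast removing k leaves 2 components; it is not a cut vertex. No other vertex is a cut vertex either.

j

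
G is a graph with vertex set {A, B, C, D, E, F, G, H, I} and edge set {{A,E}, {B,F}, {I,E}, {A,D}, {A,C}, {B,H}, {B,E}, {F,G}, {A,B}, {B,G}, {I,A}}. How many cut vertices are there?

2

Removing A increases the component count from 1 to 3, so A is a cut vertex.
Removing B increases the component count from 1 to 3, so B is a cut vertex.
By contrast removing F leaves 1 component; it is not a cut vertex. No other vertex is a cut vertex either.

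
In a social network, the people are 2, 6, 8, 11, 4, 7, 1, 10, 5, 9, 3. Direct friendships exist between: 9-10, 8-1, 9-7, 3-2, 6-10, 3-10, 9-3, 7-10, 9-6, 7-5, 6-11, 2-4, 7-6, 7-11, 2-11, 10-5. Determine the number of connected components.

2

Starting from 1 we can reach 1, 8. That is one component of size 2.
Starting from 2 we can reach 2, 3, 4, 5, 6, 7, 9, 10, 11. That is one component of size 9.
Total: 2 components.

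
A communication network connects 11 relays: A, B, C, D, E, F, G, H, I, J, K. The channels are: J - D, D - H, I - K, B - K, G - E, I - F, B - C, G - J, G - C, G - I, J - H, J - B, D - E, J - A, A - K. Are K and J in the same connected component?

Yes

From K we can reach A, B, C, D, E, F, G, H, I, J, K, which includes J.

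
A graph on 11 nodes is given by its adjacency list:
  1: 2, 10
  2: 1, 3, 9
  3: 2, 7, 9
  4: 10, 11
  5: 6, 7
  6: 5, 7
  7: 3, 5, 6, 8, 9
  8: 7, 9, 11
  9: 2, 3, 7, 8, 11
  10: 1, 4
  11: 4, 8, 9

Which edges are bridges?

none

The edges on the cycle 7-6-5-7 are not bridges since each lies on that cycle.
Every edge lies on some cycle, so there are no bridges.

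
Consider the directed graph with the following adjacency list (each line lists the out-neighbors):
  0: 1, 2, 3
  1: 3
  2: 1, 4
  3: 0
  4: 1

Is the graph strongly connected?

From 3 we can reach every vertex (0, 1, 2, 3, 4), and every vertex can reach 3 (0, 1, 2, 3, 4). So the whole graph is one strongly connected component.

Yes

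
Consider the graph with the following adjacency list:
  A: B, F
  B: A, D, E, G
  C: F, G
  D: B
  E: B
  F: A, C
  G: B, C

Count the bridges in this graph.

The edges on the cycle G-B-A-F-C-G are not bridges since each lies on that cycle.
But removing B-D disconnects B from D; removing B-E disconnects B from E — these are bridges.
That makes 2 bridges.

2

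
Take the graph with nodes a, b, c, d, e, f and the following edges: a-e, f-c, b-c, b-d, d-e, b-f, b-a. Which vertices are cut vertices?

b

Removing b increases the component count from 1 to 2, so b is a cut vertex.
By contrast removing e leaves 1 component; it is not a cut vertex. No other vertex is a cut vertex either.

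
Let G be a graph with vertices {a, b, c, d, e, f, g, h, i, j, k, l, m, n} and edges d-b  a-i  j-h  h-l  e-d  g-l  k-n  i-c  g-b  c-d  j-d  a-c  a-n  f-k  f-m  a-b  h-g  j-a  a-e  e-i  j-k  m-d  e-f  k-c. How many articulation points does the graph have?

Removing b, for instance, still leaves 1 component. No single vertex removal increases the component count — the graph has no articulation points.

0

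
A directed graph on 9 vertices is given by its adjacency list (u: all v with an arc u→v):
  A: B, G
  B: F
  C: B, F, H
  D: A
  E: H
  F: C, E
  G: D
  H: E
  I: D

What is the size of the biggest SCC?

{A, D, G} are all mutually reachable — one SCC of size 3.
{B, C, F} are all mutually reachable — one SCC of size 3.
{E, H} are all mutually reachable — one SCC of size 2.
{I} is an SCC by itself.
The largest has 3 vertices.

3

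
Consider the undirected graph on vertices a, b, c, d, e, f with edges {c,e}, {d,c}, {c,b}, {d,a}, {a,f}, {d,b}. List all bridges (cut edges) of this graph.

a-d, a-f, c-e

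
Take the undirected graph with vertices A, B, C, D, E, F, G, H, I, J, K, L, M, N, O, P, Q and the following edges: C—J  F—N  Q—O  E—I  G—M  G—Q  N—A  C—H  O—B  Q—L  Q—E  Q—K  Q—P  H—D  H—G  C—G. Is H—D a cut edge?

Removing H—D leaves no path between H and D: the component count goes from 2 to 3. So it is a bridge.

Yes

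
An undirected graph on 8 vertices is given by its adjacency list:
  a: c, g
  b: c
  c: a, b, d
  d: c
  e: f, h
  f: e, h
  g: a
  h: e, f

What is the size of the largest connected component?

5

Starting from e we can reach e, f, h. That is one component of size 3.
Starting from a we can reach a, b, c, d, g. That is one component of size 5.
The largest has 5 vertices.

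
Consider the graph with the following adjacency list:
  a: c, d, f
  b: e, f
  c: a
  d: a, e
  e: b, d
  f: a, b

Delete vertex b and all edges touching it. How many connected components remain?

With b gone, the remaining components are: {a, c, d, e, f}.
That is 1 component.

1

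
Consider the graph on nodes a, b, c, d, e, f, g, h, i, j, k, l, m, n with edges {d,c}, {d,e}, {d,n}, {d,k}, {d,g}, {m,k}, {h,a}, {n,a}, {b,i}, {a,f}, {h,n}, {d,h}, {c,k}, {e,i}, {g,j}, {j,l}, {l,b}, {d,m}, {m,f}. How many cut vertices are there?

1

Removing d increases the component count from 1 to 2, so d is a cut vertex.
By contrast removing g leaves 1 component; it is not a cut vertex. No other vertex is a cut vertex either.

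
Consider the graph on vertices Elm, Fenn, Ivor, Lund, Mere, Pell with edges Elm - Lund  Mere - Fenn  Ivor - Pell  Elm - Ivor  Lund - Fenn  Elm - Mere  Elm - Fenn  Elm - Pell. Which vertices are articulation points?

Elm

Removing Elm increases the component count from 1 to 2, so Elm is a cut vertex.
By contrast removing Mere leaves 1 component; it is not a cut vertex. No other vertex is a cut vertex either.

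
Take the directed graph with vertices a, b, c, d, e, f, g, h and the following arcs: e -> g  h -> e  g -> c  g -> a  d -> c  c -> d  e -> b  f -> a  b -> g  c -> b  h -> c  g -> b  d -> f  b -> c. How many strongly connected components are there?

5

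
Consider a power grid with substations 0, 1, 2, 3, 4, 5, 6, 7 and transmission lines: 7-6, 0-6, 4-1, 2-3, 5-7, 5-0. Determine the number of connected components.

Starting from 1 we can reach 1, 4. That is one component of size 2.
Starting from 2 we can reach 2, 3. That is one component of size 2.
Starting from 0 we can reach 0, 5, 6, 7. That is one component of size 4.
Total: 3 components.

3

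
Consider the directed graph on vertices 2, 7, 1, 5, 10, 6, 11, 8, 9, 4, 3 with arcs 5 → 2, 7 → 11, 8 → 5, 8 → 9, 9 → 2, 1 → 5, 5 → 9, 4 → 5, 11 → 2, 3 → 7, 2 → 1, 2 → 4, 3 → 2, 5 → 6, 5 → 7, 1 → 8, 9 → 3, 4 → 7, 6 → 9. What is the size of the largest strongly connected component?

10

{1, 2, 3, 4, 5, 6, 7, 8, 9, 11} are all mutually reachable — one SCC of size 10.
{10} is an SCC by itself.
The largest has 10 vertices.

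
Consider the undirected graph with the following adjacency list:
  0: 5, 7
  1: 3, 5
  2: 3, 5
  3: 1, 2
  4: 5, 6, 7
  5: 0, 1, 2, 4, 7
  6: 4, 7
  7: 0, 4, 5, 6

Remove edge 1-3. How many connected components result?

1

1 and 3 are still connected via 1-5-2-3, so the component count stays at 1.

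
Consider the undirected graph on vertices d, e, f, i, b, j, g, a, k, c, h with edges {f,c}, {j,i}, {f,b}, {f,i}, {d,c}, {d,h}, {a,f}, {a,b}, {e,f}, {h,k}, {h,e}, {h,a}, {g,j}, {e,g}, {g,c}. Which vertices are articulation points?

h

Removing h increases the component count from 1 to 2, so h is a cut vertex.
By contrast removing j leaves 1 component; it is not a cut vertex. No other vertex is a cut vertex either.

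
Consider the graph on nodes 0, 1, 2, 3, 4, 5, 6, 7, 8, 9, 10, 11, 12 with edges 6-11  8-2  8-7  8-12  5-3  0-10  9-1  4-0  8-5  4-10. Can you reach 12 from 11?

The component containing 11 is {6, 11}, and 12 is not in it.

No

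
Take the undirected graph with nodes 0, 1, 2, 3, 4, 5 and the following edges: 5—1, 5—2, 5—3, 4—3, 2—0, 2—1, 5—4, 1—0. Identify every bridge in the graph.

none

The edges on the cycle 5-4-3-5 are not bridges since each lies on that cycle.
Every edge lies on some cycle, so there are no bridges.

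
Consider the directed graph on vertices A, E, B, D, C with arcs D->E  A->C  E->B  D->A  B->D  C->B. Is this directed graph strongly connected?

Yes

From C we can reach every vertex (A, B, C, D, E), and every vertex can reach C (A, B, C, D, E). So the whole graph is one strongly connected component.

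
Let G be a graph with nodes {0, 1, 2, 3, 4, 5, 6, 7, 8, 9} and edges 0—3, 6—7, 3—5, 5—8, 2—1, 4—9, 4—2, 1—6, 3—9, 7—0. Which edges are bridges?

3-5, 5-8

The edges on the cycle 4-2-1-6-7-0-3-9-4 are not bridges since each lies on that cycle.
But removing 5—8 disconnects 5 from 8; removing 5—3 disconnects 5 from 3 — these are bridges.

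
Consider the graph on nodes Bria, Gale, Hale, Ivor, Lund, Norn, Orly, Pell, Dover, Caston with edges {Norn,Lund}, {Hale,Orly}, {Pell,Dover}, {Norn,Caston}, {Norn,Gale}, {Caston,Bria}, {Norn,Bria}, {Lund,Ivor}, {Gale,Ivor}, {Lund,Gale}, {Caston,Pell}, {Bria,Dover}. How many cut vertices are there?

1

Removing Norn increases the component count from 2 to 3, so Norn is a cut vertex.
By contrast removing Bria leaves 2 components; it is not a cut vertex. No other vertex is a cut vertex either.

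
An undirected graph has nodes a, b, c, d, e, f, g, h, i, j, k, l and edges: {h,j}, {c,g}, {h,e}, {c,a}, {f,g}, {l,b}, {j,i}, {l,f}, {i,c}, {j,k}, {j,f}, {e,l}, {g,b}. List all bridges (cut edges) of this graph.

a-c, j-k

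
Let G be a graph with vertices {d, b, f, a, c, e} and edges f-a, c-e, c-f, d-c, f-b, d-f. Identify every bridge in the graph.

The edges on the cycle d-c-f-d are not bridges since each lies on that cycle.
But removing f-a disconnects f from a; removing c-e disconnects c from e; removing f-b disconnects f from b — these are bridges.

a-f, b-f, c-e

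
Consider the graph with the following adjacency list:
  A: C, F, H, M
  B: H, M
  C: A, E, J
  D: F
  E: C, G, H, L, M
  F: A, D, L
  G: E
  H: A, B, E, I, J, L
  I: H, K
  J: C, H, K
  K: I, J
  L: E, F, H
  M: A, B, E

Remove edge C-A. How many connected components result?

1

C and A are still connected via C-E-H-A, so the component count stays at 1.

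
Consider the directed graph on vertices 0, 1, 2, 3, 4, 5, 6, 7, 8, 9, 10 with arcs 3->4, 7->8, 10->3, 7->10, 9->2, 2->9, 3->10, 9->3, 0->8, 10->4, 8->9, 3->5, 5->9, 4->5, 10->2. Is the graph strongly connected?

No

There is no directed path from 6 to 2, so the graph is not strongly connected.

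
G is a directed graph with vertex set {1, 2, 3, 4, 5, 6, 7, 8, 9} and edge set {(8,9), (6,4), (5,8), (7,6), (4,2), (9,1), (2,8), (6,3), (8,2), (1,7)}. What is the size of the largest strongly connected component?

{1, 2, 4, 6, 7, 8, 9} are all mutually reachable — one SCC of size 7.
{5} is an SCC by itself.
{3} is an SCC by itself.
The largest has 7 vertices.

7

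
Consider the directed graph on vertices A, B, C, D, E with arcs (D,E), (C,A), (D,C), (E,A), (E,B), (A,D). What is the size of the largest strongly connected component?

{A, C, D, E} are all mutually reachable — one SCC of size 4.
{B} is an SCC by itself.
The largest has 4 vertices.

4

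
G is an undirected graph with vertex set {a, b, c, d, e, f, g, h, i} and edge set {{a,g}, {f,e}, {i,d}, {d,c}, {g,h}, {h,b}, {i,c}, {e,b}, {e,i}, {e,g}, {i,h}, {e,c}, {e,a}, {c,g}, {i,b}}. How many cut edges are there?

1

The edges on the cycle e-i-d-c-e are not bridges since each lies on that cycle.
But removing f-e disconnects f from e — this is a bridge.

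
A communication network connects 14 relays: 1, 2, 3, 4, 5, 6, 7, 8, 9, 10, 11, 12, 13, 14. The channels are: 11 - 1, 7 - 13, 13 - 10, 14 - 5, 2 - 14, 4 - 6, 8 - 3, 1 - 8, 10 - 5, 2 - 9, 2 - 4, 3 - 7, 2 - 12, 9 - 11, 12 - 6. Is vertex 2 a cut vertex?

Yes

Deleting 2 raises the number of components from 1 to 2, so 2 is a cut vertex.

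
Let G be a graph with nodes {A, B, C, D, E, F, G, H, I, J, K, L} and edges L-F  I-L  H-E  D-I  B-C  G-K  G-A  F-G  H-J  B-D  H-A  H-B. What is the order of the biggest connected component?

Starting from A we can reach A, B, C, D, E, F, G, H, I, J, K, L. That is one component of size 12.
The largest has 12 vertices.

12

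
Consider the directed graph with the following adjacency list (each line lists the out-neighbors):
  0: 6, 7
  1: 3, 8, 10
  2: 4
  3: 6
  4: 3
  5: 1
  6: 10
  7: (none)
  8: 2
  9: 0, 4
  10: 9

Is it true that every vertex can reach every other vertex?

No

There is no directed path from 4 to 2, so the graph is not strongly connected.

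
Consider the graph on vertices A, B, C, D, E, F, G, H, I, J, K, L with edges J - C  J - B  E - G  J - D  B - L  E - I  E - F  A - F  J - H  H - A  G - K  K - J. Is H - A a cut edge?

No

After removing H - A, the path H-J-K-G-E-F-A still connects them, so the edge is not a bridge.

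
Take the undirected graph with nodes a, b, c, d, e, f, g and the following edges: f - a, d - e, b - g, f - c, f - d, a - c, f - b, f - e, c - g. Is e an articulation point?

Deleting e leaves 1 component (was 1) (its neighbors d, f remain connected to each other), so e is not a cut vertex.

No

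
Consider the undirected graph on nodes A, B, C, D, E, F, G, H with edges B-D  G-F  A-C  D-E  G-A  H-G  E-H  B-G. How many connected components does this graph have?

1

Starting from A we can reach A, B, C, D, E, F, G, H. That is one component of size 8.
Total: 1 component.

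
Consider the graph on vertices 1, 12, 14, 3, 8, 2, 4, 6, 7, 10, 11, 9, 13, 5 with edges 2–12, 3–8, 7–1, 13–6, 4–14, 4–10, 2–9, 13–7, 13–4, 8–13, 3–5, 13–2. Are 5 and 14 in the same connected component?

From 5 we can reach 1, 2, 3, 4, 5, 6, 7, 8, 9, 10, 12, 13, 14, which includes 14.

Yes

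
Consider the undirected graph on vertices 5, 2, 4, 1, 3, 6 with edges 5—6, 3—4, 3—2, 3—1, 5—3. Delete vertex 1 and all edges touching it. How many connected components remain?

With 1 gone, the remaining components are: {2, 3, 4, 5, 6}.
That is 1 component.

1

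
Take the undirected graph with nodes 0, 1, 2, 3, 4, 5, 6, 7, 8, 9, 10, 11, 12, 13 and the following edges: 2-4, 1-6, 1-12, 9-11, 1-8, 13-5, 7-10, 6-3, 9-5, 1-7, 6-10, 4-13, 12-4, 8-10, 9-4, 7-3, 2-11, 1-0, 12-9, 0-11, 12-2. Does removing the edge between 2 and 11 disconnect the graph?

No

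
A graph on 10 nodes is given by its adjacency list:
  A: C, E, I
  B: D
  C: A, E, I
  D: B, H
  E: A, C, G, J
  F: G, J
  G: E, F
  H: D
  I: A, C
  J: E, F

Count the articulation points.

Removing D increases the component count from 2 to 3, so D is a cut vertex.
Removing E increases the component count from 2 to 3, so E is a cut vertex.
By contrast removing F leaves 2 components; it is not a cut vertex. No other vertex is a cut vertex either.

2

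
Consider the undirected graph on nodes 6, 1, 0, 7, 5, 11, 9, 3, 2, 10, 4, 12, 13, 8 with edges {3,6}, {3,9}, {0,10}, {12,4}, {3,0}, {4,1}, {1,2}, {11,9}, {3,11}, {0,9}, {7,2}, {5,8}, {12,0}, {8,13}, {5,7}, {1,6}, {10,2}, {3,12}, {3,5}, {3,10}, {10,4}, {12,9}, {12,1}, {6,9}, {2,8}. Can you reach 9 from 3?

From 3 we can reach 0, 1, 2, 3, 4, 5, 6, 7, 8, 9, 10, 11, 12, 13, which includes 9.

Yes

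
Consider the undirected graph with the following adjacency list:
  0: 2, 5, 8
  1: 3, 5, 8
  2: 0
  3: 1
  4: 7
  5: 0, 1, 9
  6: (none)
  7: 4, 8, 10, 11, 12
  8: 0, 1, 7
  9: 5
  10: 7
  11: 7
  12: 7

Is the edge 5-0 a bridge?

No

After removing 5-0, the path 5-1-8-0 still connects them, so the edge is not a bridge.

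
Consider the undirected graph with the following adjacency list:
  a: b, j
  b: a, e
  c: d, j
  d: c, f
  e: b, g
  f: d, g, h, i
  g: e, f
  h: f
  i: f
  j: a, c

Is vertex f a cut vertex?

Yes

Deleting f raises the number of components from 1 to 3, so f is a cut vertex.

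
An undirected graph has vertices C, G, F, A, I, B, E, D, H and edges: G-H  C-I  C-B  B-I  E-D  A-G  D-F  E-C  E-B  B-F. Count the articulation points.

1

Removing G increases the component count from 2 to 3, so G is a cut vertex.
By contrast removing I leaves 2 components; it is not a cut vertex. No other vertex is a cut vertex either.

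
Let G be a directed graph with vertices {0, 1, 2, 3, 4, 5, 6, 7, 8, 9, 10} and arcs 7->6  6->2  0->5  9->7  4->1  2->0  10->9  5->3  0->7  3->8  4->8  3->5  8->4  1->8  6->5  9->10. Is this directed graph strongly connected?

No

There is no directed path from 7 to 9, so the graph is not strongly connected.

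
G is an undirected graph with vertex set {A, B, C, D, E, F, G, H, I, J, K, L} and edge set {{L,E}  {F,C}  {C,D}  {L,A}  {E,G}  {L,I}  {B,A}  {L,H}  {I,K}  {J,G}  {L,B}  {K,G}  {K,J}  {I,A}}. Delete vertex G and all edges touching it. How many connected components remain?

2

With G gone, the remaining components are: {C, D, F}; {A, B, E, H, I, J, K, L}.
That is 2 components.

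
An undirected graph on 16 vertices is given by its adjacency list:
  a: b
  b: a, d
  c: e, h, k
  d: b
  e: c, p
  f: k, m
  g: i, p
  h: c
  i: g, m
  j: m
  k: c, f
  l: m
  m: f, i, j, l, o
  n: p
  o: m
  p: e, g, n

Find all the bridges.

a-b, b-d, c-h, j-m, l-m, m-o, n-p

The edges on the cycle m-f-k-c-e-p-g-i-m are not bridges since each lies on that cycle.
But removing m-o disconnects m from o; removing a-b disconnects a from b; removing m-l disconnects m from l; removing n-p disconnects n from p — these are bridges.
In total 7 edges are bridges.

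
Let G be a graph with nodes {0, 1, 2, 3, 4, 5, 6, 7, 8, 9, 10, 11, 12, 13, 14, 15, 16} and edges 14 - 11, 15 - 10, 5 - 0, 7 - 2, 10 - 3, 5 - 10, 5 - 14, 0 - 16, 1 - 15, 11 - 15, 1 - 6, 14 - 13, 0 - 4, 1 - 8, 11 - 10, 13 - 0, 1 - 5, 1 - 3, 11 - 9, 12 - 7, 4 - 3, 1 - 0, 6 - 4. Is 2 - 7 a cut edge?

Yes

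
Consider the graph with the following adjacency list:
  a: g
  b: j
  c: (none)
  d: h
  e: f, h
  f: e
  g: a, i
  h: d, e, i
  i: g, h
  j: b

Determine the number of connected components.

c is isolated — a component by itself.
Starting from b we can reach b, j. That is one component of size 2.
Starting from a we can reach a, d, e, f, g, h, i. That is one component of size 7.
Total: 3 components.

3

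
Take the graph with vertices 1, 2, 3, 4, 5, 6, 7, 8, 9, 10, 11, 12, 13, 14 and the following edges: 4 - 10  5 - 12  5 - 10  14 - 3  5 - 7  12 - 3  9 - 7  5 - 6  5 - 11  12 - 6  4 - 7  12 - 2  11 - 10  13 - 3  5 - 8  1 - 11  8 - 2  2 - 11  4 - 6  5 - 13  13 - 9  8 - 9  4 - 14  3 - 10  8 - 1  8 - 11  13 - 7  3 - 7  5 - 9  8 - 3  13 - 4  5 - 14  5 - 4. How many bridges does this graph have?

0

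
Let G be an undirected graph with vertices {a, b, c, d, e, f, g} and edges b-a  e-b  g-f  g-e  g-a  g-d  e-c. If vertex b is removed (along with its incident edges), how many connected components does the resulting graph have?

1

With b gone, the remaining components are: {a, c, d, e, f, g}.
That is 1 component.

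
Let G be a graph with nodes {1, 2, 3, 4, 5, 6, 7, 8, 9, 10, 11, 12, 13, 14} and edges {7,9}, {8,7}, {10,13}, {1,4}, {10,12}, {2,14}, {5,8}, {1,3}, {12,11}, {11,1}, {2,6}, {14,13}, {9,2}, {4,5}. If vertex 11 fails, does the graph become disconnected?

Deleting 11 leaves 1 component (was 1) (its neighbors 1, 12 remain connected to each other), so 11 is not a cut vertex.

No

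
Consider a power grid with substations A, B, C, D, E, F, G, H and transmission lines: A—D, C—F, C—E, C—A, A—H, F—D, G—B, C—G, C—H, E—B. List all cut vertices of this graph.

C

Removing C increases the component count from 1 to 2, so C is a cut vertex.
By contrast removing A leaves 1 component; it is not a cut vertex. No other vertex is a cut vertex either.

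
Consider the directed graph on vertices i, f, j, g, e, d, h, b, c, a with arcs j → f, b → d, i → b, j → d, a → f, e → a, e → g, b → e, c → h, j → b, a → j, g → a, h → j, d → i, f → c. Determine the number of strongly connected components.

{a, b, c, d, e, f, g, h, i, j} are all mutually reachable — one SCC of size 10.
That gives 1 strongly connected component.

1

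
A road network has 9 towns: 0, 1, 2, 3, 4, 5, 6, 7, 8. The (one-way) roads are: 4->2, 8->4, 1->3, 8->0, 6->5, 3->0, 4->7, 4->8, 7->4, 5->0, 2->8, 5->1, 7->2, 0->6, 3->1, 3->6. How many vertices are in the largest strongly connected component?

5

{0, 1, 3, 5, 6} are all mutually reachable — one SCC of size 5.
{2, 4, 7, 8} are all mutually reachable — one SCC of size 4.
The largest has 5 vertices.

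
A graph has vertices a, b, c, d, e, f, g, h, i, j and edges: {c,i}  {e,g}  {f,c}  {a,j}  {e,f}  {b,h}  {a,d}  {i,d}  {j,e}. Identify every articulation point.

Removing e increases the component count from 2 to 3, so e is a cut vertex.
By contrast removing h leaves 2 components; it is not a cut vertex. No other vertex is a cut vertex either.

e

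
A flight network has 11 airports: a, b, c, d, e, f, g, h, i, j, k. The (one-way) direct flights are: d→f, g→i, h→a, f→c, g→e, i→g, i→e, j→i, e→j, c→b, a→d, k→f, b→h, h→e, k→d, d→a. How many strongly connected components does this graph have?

{a, b, c, d, f, h} are all mutually reachable — one SCC of size 6.
{e, g, i, j} are all mutually reachable — one SCC of size 4.
{k} is an SCC by itself.
That gives 3 strongly connected components.

3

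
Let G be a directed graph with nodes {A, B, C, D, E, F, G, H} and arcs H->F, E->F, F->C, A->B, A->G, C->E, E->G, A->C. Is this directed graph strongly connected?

No

There is no directed path from C to H, so the graph is not strongly connected.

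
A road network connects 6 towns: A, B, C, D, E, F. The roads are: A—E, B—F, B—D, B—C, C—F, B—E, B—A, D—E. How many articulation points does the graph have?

1

Removing B increases the component count from 1 to 2, so B is a cut vertex.
By contrast removing C leaves 1 component; it is not a cut vertex. No other vertex is a cut vertex either.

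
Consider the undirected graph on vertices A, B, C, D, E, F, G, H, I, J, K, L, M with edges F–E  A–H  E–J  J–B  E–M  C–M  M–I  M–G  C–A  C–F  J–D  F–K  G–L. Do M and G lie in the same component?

Yes

From M we can reach A, B, C, D, E, F, G, H, I, J, K, L, M, which includes G.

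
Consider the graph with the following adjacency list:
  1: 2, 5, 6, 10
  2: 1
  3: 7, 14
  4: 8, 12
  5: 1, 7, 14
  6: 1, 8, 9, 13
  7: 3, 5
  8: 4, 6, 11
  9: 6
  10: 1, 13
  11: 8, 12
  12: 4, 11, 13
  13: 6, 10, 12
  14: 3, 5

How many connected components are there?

Starting from 1 we can reach 1, 2, 3, 4, 5, 6, 7, 8, 9, 10, 11, 12, 13, 14. That is one component of size 14.
Total: 1 component.

1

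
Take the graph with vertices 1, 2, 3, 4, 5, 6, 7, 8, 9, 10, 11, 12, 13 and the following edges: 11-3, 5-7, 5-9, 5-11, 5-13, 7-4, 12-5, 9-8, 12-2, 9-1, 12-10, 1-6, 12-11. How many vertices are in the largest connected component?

Starting from 1 we can reach 1, 2, 3, 4, 5, 6, 7, 8, 9, 10, 11, 12, 13. That is one component of size 13.
The largest has 13 vertices.

13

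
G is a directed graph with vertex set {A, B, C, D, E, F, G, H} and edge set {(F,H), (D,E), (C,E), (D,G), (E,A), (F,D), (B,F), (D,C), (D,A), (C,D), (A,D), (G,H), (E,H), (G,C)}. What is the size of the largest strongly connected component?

{A, C, D, E, G} are all mutually reachable — one SCC of size 5.
{F} is an SCC by itself.
{H} is an SCC by itself.
{B} is an SCC by itself.
The largest has 5 vertices.

5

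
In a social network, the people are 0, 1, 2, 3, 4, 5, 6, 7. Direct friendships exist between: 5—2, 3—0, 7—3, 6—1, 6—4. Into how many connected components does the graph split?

Starting from 2 we can reach 2, 5. That is one component of size 2.
Starting from 0 we can reach 0, 3, 7. That is one component of size 3.
Starting from 1 we can reach 1, 4, 6. That is one component of size 3.
Total: 3 components.

3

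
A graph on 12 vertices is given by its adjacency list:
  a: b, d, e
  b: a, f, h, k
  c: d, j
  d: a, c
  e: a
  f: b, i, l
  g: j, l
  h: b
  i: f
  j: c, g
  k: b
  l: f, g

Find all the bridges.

a-e, b-h, b-k, f-i

The edges on the cycle j-c-d-a-b-f-l-g-j are not bridges since each lies on that cycle.
But removing k-b disconnects k from b; removing h-b disconnects h from b; removing e-a disconnects e from a; removing i-f disconnects i from f — these are bridges.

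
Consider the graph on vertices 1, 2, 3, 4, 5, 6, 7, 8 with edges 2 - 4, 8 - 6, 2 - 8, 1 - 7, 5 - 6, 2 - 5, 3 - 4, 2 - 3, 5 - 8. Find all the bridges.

1-7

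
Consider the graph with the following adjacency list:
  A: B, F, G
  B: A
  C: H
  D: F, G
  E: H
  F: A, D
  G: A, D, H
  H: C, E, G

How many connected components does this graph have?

1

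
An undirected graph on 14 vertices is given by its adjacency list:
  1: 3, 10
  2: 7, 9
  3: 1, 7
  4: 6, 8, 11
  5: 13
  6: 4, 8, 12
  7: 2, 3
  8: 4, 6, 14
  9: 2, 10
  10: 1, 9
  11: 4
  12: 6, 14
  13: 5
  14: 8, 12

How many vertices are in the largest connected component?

6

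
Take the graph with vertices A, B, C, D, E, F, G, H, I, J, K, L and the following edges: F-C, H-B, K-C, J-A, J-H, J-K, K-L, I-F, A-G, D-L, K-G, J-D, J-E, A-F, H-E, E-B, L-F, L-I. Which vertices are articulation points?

J

Removing J increases the component count from 1 to 2, so J is a cut vertex.
By contrast removing L leaves 1 component; it is not a cut vertex. No other vertex is a cut vertex either.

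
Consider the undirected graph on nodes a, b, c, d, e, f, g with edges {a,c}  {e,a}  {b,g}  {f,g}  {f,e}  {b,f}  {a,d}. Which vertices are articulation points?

a, e, f

Removing a increases the component count from 1 to 3, so a is a cut vertex.
Removing e increases the component count from 1 to 2, so e is a cut vertex.
Removing f increases the component count from 1 to 2, so f is a cut vertex.
By contrast removing d leaves 1 component; it is not a cut vertex. No other vertex is a cut vertex either.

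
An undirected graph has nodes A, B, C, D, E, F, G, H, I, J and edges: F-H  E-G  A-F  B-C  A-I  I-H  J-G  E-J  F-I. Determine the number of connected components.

D is isolated — a component by itself.
Starting from B we can reach B, C. That is one component of size 2.
Starting from E we can reach E, G, J. That is one component of size 3.
Starting from A we can reach A, F, H, I. That is one component of size 4.
Total: 4 components.

4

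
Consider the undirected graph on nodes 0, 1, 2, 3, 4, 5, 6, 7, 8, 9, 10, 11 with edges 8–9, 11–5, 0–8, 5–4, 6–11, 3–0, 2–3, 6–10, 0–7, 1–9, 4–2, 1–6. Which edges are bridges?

0-7, 10-6

The edges on the cycle 1-6-11-5-4-2-3-0-8-9-1 are not bridges since each lies on that cycle.
But removing 6–10 disconnects 6 from 10; removing 7–0 disconnects 7 from 0 — these are bridges.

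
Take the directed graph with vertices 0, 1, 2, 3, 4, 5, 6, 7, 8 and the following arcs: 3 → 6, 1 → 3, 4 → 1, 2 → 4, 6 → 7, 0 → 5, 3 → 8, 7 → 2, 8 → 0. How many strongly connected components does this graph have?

{1, 2, 3, 4, 6, 7} are all mutually reachable — one SCC of size 6.
{0} is an SCC by itself.
{5} is an SCC by itself.
{8} is an SCC by itself.
That gives 4 strongly connected components.

4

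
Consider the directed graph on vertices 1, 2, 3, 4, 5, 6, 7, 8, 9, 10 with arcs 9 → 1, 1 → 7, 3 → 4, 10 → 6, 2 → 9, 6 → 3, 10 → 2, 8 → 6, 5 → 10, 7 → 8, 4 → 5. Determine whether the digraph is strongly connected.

From 6 we can reach every vertex (1, 2, 3, 4, 5, 6, 7, 8, 9, 10), and every vertex can reach 6 (1, 2, 3, 4, 5, 6, 7, 8, 9, 10). So the whole graph is one strongly connected component.

Yes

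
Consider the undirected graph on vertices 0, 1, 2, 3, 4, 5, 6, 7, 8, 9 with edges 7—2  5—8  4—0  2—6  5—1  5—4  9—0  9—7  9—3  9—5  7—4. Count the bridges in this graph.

The edges on the cycle 9-5-4-7-9 are not bridges since each lies on that cycle.
But removing 9—3 disconnects 9 from 3; removing 2—7 disconnects 2 from 7; removing 5—8 disconnects 5 from 8; removing 5—1 disconnects 5 from 1 — these are bridges.
In total 5 edges are bridges.

5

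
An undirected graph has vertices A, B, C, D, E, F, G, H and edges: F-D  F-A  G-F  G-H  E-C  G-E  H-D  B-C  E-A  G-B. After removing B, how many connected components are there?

1

With B gone, the remaining components are: {A, C, D, E, F, G, H}.
That is 1 component.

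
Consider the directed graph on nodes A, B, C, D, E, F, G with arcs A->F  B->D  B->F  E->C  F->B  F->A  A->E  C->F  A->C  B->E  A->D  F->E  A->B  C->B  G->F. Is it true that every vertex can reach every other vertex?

No

There is no directed path from F to G, so the graph is not strongly connected.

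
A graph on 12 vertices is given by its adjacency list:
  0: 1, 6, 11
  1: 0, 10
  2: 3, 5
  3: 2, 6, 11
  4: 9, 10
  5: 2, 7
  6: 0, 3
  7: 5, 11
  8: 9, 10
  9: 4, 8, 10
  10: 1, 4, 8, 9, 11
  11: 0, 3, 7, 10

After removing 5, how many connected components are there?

With 5 gone, the remaining components are: {0, 1, 2, 3, 4, 6, 7, 8, 9, 10, 11}.
That is 1 component.

1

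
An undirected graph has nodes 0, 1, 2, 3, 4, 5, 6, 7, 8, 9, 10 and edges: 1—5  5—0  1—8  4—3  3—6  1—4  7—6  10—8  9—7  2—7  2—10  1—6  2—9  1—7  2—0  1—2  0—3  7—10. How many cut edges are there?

0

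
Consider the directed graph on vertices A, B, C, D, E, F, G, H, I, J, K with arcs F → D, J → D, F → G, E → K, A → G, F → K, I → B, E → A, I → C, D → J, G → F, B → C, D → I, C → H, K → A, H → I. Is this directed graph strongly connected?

No

There is no directed path from F to E, so the graph is not strongly connected.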